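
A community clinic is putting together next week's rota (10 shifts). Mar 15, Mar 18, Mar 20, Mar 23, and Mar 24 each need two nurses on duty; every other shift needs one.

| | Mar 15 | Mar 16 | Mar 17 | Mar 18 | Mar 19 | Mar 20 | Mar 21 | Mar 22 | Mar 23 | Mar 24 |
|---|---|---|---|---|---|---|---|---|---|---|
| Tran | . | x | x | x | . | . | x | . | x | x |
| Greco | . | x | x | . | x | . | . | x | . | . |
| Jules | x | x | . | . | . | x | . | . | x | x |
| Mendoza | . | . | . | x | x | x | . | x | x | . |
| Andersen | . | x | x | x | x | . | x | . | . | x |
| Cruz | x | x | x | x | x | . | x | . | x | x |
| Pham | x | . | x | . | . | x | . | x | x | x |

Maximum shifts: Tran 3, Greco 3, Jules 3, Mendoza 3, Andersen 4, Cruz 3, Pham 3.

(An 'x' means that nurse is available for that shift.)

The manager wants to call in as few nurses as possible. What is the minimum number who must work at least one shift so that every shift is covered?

5

15 slots to fill and no one can take more than 4, so at least ⌈15/4⌉ = 4 nurses are needed.
Any 4 nurses together have capacity at most 4+3+3+3 = 13 < 15 slots, so 4 can never suffice.
Tran, Greco, Jules, Mendoza, and Cruz alone can cover everything: Mar 15→Jules+Cruz, Mar 16→Greco, Mar 17→Tran, Mar 18→Tran+Mendoza, Mar 19→Greco, Mar 20→Jules+Mendoza, Mar 21→Tran, Mar 22→Greco, Mar 23→Mendoza+Cruz, Mar 24→Jules+Cruz.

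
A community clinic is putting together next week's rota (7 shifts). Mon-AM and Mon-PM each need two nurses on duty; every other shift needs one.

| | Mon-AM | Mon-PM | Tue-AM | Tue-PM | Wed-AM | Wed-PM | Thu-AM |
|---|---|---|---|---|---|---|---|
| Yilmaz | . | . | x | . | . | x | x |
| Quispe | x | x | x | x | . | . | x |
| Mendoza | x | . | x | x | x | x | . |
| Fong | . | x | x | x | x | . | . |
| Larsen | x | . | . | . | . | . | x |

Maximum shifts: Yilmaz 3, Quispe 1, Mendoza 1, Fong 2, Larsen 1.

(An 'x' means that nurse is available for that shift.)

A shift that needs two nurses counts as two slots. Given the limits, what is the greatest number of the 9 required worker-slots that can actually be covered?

Total capacity across all nurses is 3+1+1+2+1 = 8, and 9 slots are needed, so at most 8 can be filled.
An assignment achieving 8: Mon-AM→Larsen, Mon-PM→Quispe+Fong, Tue-AM→Yilmaz, Tue-PM→Fong, Wed-AM→Mendoza, Wed-PM→Yilmaz, Thu-AM→Yilmaz.
Loads: Yilmaz 3/3, Quispe 1/1, Mendoza 1/1, Fong 2/2, Larsen 1/1.

8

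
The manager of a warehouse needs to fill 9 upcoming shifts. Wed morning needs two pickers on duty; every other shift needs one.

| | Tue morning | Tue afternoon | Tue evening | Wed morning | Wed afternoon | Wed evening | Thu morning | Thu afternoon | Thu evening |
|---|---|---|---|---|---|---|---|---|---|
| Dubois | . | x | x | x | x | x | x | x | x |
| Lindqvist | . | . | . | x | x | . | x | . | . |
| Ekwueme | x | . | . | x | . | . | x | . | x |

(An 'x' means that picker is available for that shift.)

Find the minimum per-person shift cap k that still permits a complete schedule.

With 3 pickers and 10 worker-slots to fill, someone must work at least ⌈10/3⌉ = 4 shifts, so k ≥ 4.
k = 4 works: Tue morning→Ekwueme, Tue afternoon→Dubois, Tue evening→Dubois, Wed morning→Lindqvist+Ekwueme, Wed afternoon→Lindqvist, Wed evening→Dubois, Thu morning→Lindqvist, Thu afternoon→Dubois, Thu evening→Ekwueme.
Loads: Dubois 4, Lindqvist 3, Ekwueme 3 — all ≤ 4.

4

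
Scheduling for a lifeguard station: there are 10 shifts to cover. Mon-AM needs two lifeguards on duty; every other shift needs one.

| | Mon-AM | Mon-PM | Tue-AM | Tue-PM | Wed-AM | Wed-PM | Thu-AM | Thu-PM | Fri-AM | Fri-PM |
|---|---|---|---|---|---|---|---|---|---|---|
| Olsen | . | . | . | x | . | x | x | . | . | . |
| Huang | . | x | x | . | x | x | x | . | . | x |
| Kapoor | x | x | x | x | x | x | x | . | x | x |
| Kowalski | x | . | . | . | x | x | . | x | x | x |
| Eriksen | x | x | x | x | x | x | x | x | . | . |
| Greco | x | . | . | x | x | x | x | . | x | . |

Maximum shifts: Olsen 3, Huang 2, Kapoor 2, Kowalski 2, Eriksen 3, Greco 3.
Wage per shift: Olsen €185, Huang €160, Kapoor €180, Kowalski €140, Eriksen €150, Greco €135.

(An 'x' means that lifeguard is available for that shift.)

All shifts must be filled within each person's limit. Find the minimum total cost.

€1635

Picking the cheapest available lifeguard for each shift independently would cost €1530, but that ignores the shift limits.
An optimal schedule: Mon-AM→Eriksen+Kapoor, Mon-PM→Eriksen, Tue-AM→Eriksen, Tue-PM→Greco, Wed-AM→Greco, Wed-PM→Huang, Thu-AM→Huang, Thu-PM→Kowalski, Fri-AM→Greco, Fri-PM→Kowalski.
Total: 150 + 180 + 150 + 150 + 135 + 135 + 160 + 160 + 140 + 135 + 140 = €1635.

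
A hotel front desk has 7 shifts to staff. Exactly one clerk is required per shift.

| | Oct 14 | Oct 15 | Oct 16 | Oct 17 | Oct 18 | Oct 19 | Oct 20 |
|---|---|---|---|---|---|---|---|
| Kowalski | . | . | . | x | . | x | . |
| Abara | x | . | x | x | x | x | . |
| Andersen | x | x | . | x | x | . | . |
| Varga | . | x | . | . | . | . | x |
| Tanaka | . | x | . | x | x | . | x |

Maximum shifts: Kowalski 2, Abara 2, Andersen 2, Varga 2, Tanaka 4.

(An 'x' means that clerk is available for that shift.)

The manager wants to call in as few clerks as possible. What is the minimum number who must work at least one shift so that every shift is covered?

3

7 slots to fill and no one can take more than 4, so at least ⌈7/4⌉ = 2 clerks are needed.
Any 2 clerks together have capacity at most 4+2 = 6 < 7 slots, so 2 can never suffice.
Kowalski, Abara, and Tanaka alone can cover everything: Oct 14→Abara, Oct 15→Tanaka, Oct 16→Abara, Oct 17→Kowalski, Oct 18→Tanaka, Oct 19→Kowalski, Oct 20→Tanaka.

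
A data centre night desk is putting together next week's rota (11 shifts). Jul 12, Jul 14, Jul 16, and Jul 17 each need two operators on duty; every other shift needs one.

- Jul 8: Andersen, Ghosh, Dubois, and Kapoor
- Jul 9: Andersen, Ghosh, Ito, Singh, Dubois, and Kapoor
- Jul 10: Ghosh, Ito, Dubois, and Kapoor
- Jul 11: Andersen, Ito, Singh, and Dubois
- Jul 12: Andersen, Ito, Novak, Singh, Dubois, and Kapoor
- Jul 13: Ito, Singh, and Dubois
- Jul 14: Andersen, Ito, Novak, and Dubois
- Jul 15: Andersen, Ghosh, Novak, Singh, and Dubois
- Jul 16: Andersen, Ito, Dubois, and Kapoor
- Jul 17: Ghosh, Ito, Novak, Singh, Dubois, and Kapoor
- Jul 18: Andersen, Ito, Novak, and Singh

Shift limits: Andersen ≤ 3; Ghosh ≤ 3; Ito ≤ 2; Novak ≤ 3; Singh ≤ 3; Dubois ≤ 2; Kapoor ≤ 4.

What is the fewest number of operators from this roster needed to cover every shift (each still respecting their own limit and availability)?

15 slots to fill and no one can take more than 4, so at least ⌈15/4⌉ = 4 operators are needed.
Any 4 operators together have capacity at most 4+3+3+3 = 13 < 15 slots, so 4 can never suffice.
Andersen, Ghosh, Ito, Novak, and Kapoor alone can cover everything: Jul 8→Andersen, Jul 9→Kapoor, Jul 10→Ghosh, Jul 11→Andersen, Jul 12→Novak+Kapoor, Jul 13→Ito, Jul 14→Andersen+Novak, Jul 15→Ghosh, Jul 16→Ito+Kapoor, Jul 17→Ghosh+Kapoor, Jul 18→Novak.

5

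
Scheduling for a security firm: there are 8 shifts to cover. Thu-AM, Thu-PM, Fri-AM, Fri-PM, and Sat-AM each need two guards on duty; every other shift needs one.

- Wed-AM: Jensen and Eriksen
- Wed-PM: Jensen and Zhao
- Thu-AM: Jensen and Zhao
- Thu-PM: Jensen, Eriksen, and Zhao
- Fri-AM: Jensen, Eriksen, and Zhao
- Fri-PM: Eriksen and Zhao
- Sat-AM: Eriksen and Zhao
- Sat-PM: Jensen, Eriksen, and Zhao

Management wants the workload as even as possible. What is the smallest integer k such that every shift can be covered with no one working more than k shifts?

With 3 guards and 13 worker-slots to fill, someone must work at least ⌈13/3⌉ = 5 shifts, so k ≥ 5.
k = 5 works: Wed-AM→Jensen, Wed-PM→Jensen, Thu-AM→Jensen+Zhao, Thu-PM→Jensen+Eriksen, Fri-AM→Jensen+Eriksen, Fri-PM→Eriksen+Zhao, Sat-AM→Eriksen+Zhao, Sat-PM→Eriksen.
Loads: Jensen 5, Eriksen 5, Zhao 3 — all ≤ 5.

5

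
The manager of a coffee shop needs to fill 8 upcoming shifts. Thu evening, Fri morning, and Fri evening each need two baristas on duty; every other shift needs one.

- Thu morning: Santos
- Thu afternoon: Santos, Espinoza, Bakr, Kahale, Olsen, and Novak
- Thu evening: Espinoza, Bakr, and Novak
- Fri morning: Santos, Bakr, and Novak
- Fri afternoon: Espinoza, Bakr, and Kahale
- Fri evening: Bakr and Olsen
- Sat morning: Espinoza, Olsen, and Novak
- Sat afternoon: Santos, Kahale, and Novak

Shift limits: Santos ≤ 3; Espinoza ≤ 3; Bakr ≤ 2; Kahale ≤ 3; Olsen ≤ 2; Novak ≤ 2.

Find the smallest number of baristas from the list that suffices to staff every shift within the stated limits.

11 slots to fill and no one can take more than 3, so at least ⌈11/3⌉ = 4 baristas are needed.
No set of 4 baristas can cover every shift (each such set leaves at least one shift with no one available or exceeds a cap).
Santos, Espinoza, Bakr, Olsen, and Novak alone can cover everything: Thu morning→Santos, Thu afternoon→Olsen, Thu evening→Espinoza+Bakr, Fri morning→Santos+Novak, Fri afternoon→Espinoza, Fri evening→Bakr+Olsen, Sat morning→Espinoza, Sat afternoon→Santos.

5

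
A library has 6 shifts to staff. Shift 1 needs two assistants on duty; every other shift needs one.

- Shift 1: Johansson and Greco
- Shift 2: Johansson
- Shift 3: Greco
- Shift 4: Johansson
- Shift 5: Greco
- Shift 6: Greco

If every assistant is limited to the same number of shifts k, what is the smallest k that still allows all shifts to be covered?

With 2 assistants and 7 worker-slots to fill, someone must work at least ⌈7/2⌉ = 4 shifts, so k ≥ 4.
k = 4 works: Shift 1→Johansson+Greco, Shift 2→Johansson, Shift 3→Greco, Shift 4→Johansson, Shift 5→Greco, Shift 6→Greco.
Loads: Johansson 3, Greco 4 — all ≤ 4.

4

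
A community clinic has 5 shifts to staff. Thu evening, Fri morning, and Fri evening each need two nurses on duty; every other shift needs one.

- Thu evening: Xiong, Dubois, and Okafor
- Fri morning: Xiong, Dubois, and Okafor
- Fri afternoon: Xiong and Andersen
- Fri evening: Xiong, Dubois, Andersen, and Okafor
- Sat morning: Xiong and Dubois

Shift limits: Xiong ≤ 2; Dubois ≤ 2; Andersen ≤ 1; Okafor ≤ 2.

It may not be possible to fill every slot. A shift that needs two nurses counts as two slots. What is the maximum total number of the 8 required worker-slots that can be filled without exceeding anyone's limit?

7

Total capacity across all nurses is 2+2+1+2 = 7, and 8 slots are needed, so at most 7 can be filled.
An assignment achieving 7: Thu evening→Dubois+Okafor, Fri morning→Dubois+Okafor, Fri afternoon→Xiong, Fri evening→Andersen, Sat morning→Xiong.
Loads: Xiong 2/2, Dubois 2/2, Andersen 1/1, Okafor 2/2.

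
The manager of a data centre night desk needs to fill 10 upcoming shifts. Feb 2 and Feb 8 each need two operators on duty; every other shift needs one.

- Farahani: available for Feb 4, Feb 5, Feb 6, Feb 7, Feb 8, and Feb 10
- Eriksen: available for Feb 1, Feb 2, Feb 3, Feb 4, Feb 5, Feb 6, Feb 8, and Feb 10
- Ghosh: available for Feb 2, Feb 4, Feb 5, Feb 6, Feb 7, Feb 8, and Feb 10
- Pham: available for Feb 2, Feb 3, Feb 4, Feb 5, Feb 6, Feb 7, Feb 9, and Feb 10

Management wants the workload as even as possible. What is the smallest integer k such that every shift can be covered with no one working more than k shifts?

With 4 operators and 12 worker-slots to fill, someone must work at least ⌈12/4⌉ = 3 shifts, so k ≥ 3.
k = 3 works: Feb 1→Eriksen, Feb 2→Eriksen+Ghosh, Feb 3→Eriksen, Feb 4→Farahani, Feb 5→Ghosh, Feb 6→Pham, Feb 7→Farahani, Feb 8→Farahani+Ghosh, Feb 9→Pham, Feb 10→Pham.
Loads: Farahani 3, Eriksen 3, Ghosh 3, Pham 3 — all ≤ 3.

3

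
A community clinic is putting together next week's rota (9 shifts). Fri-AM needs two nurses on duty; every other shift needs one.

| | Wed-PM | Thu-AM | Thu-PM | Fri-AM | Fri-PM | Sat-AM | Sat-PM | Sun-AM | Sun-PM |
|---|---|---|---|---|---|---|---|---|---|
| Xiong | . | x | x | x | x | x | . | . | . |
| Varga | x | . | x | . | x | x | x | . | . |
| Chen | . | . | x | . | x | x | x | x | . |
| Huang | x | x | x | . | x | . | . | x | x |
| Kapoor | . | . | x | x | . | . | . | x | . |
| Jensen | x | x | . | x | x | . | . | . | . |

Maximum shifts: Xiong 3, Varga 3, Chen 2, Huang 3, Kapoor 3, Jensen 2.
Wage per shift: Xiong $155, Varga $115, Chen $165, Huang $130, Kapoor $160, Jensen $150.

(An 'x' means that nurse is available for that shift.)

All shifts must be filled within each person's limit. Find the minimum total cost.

Sun-PM can only be covered by Huang, so that assignment is forced.
Picking the cheapest available nurse for each shift independently would cost $1270, but that ignores the shift limits.
An optimal schedule: Wed-PM→Varga, Thu-AM→Huang, Thu-PM→Xiong, Fri-AM→Jensen+Xiong, Fri-PM→Jensen, Sat-AM→Varga, Sat-PM→Varga, Sun-AM→Huang, Sun-PM→Huang.
Total: 115 + 130 + 155 + 150 + 155 + 150 + 115 + 115 + 130 + 130 = $1345.

$1345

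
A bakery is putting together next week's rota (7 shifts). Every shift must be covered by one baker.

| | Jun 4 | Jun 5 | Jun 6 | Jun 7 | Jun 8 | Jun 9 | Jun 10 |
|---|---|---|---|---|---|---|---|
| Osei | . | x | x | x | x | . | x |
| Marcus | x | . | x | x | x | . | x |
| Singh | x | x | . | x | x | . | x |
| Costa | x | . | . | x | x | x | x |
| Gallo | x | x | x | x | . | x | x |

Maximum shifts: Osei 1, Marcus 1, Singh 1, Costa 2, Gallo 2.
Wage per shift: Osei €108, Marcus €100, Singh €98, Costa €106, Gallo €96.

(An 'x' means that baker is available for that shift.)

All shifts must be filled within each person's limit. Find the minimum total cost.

Picking the cheapest available baker for each shift independently would cost €674, but that ignores the shift limits.
An optimal schedule: Jun 4→Singh, Jun 5→Osei, Jun 6→Marcus, Jun 7→Gallo, Jun 8→Costa, Jun 9→Costa, Jun 10→Gallo.
Total: 98 + 108 + 100 + 96 + 106 + 106 + 96 = €710.

€710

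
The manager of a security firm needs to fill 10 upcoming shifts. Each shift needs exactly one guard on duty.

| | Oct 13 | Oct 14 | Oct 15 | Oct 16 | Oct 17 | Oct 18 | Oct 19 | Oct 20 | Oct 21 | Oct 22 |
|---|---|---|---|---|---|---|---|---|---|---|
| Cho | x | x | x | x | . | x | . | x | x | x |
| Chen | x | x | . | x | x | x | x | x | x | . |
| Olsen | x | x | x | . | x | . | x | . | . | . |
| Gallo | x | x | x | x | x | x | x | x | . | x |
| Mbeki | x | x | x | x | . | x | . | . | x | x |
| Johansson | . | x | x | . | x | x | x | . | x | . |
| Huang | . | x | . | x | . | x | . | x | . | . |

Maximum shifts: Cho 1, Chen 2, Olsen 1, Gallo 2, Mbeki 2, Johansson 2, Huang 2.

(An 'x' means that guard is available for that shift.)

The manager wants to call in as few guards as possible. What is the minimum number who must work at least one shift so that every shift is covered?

10 slots to fill and no one can take more than 2, so at least ⌈10/2⌉ = 5 guards are needed.
Chen, Gallo, Mbeki, Johansson, and Huang alone can cover everything: Oct 13→Chen, Oct 14→Johansson, Oct 15→Gallo, Oct 16→Mbeki, Oct 17→Chen, Oct 18→Huang, Oct 19→Johansson, Oct 20→Huang, Oct 21→Mbeki, Oct 22→Gallo.

5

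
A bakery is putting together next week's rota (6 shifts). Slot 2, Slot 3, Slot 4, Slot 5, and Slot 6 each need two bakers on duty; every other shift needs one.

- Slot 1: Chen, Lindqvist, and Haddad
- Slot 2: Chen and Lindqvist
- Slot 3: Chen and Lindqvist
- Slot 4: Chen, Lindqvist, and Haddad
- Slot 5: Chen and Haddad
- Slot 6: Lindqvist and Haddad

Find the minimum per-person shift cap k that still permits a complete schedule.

4

With 3 bakers and 11 worker-slots to fill, someone must work at least ⌈11/3⌉ = 4 shifts, so k ≥ 4.
k = 4 works: Slot 1→Chen, Slot 2→Chen+Lindqvist, Slot 3→Chen+Lindqvist, Slot 4→Lindqvist+Haddad, Slot 5→Chen+Haddad, Slot 6→Lindqvist+Haddad.
Loads: Chen 4, Lindqvist 4, Haddad 3 — all ≤ 4.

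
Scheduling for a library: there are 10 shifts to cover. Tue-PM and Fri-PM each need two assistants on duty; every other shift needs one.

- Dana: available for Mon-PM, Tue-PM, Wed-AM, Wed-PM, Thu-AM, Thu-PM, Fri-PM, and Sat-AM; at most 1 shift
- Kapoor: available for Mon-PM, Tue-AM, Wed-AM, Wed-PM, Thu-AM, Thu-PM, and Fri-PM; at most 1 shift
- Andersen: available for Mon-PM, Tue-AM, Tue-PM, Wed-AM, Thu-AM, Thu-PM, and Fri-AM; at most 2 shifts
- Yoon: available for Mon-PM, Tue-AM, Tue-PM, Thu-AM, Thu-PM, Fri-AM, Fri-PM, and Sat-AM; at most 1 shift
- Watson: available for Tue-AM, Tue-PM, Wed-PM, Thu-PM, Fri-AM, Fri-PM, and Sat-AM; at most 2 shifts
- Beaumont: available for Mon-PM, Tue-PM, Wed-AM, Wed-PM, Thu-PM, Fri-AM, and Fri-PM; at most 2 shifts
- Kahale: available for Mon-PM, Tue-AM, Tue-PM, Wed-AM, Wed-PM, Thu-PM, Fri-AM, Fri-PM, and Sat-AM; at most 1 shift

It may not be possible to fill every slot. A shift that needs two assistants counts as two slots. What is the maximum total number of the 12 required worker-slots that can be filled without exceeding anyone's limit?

10

Total capacity across all assistants is 1+1+2+1+2+2+1 = 10, and 12 slots are needed, so at most 10 can be filled.
An assignment achieving 10: Mon-PM→Beaumont, Tue-AM→Kapoor, Tue-PM→Watson+Beaumont, Wed-AM→Andersen, Wed-PM→Watson, Thu-AM→Dana, Fri-AM→Andersen, Fri-PM→Kahale, Sat-AM→Yoon.
Loads: Dana 1/1, Kapoor 1/1, Andersen 2/2, Yoon 1/1, Watson 2/2, Beaumont 2/2, Kahale 1/1.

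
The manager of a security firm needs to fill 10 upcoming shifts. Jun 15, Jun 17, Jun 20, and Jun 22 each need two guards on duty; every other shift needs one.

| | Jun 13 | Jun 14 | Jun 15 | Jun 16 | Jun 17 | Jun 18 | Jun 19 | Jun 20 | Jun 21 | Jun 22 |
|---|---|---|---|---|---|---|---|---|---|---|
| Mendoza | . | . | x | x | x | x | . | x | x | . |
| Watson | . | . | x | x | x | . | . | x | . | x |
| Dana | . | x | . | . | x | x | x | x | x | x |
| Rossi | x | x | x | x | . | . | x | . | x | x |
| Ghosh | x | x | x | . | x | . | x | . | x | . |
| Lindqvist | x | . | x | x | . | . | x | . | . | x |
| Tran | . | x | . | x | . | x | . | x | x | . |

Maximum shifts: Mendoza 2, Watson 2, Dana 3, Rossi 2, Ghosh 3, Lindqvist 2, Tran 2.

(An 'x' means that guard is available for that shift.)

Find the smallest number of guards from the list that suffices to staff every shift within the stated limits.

14 slots to fill and no one can take more than 3, so at least ⌈14/3⌉ = 5 guards are needed.
Any 5 guards together have capacity at most 3+3+2+2+2 = 12 < 14 slots, so 5 can never suffice.
Mendoza, Watson, Dana, Rossi, Ghosh, and Lindqvist alone can cover everything: Jun 13→Rossi, Jun 14→Dana, Jun 15→Ghosh+Lindqvist, Jun 16→Watson, Jun 17→Dana+Ghosh, Jun 18→Mendoza, Jun 19→Dana, Jun 20→Mendoza+Watson, Jun 21→Ghosh, Jun 22→Rossi+Lindqvist.

6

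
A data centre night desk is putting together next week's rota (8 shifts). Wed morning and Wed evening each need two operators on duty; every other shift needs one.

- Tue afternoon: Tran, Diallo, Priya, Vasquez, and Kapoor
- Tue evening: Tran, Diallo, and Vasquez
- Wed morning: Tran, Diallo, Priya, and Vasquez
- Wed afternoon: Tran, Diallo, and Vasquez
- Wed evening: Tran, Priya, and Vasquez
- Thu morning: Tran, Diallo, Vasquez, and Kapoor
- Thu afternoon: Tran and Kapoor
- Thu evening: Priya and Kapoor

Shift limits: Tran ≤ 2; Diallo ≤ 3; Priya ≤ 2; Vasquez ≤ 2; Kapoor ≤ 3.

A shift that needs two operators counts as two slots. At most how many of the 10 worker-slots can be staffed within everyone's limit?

10

Total capacity across all operators is 2+3+2+2+3 = 12, and 10 slots are needed, so at most 10 can be filled.
An assignment achieving 10: Tue afternoon→Kapoor, Tue evening→Tran, Wed morning→Diallo+Vasquez, Wed afternoon→Diallo, Wed evening→Priya+Vasquez, Thu morning→Diallo, Thu afternoon→Tran, Thu evening→Priya.
Loads: Tran 2/2, Diallo 3/3, Priya 2/2, Vasquez 2/2, Kapoor 1/3.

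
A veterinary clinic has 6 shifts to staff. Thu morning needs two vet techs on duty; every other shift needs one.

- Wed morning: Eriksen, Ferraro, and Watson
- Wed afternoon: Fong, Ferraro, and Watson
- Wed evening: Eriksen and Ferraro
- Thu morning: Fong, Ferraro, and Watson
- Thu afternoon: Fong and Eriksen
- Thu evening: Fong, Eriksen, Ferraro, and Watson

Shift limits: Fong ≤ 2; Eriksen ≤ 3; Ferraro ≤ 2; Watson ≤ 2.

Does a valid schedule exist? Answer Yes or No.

One valid schedule: Wed morning→Eriksen, Wed afternoon→Fong, Wed evening→Eriksen, Thu morning→Ferraro+Watson, Thu afternoon→Fong, Thu evening→Eriksen.
Loads: Fong 2/2, Eriksen 3/3, Ferraro 1/2, Watson 1/2 — all within limits.

Yes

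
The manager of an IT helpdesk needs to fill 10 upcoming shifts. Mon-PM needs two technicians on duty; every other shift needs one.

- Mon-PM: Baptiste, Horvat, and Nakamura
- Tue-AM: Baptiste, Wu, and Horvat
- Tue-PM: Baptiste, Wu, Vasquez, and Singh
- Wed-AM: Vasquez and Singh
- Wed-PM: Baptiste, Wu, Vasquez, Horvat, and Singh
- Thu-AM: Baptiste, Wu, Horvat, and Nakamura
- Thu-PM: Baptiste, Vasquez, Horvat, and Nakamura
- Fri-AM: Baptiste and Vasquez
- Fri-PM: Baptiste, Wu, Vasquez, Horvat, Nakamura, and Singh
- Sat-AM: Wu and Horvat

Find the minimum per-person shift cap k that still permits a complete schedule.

With 6 technicians and 11 worker-slots to fill, someone must work at least ⌈11/6⌉ = 2 shifts, so k ≥ 2.
k = 2 works: Mon-PM→Baptiste+Horvat, Tue-AM→Wu, Tue-PM→Vasquez, Wed-AM→Vasquez, Wed-PM→Singh, Thu-AM→Horvat, Thu-PM→Nakamura, Fri-AM→Baptiste, Fri-PM→Nakamura, Sat-AM→Wu.
Loads: Baptiste 2, Wu 2, Vasquez 2, Horvat 2, Nakamura 2, Singh 1 — all ≤ 2.

2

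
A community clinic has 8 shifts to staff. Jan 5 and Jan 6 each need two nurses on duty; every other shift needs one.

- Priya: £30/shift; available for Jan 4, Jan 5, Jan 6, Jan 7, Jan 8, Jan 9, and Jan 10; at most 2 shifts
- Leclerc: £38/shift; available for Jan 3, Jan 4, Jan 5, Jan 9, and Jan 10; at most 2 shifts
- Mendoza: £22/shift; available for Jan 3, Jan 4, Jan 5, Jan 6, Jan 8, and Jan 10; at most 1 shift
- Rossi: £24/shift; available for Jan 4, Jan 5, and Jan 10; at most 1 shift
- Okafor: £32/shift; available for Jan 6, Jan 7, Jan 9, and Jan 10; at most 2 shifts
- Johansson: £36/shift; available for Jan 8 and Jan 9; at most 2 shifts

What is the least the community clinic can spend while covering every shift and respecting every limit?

Picking the cheapest available nurse for each shift independently would cost £246, but that ignores the shift limits.
An optimal schedule: Jan 3→Leclerc, Jan 4→Leclerc, Jan 5→Mendoza+Rossi, Jan 6→Priya+Okafor, Jan 7→Priya, Jan 8→Johansson, Jan 9→Johansson, Jan 10→Okafor.
Total: 38 + 38 + 22 + 24 + 30 + 32 + 30 + 36 + 36 + 32 = £318.

£318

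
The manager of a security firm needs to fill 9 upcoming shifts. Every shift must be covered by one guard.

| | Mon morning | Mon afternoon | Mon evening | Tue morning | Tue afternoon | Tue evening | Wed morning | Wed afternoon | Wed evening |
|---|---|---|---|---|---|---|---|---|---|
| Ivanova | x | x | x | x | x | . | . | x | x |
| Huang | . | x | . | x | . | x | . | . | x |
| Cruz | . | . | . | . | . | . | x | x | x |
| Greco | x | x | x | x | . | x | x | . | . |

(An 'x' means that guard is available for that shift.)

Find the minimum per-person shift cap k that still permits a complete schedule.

With 4 guards and 9 worker-slots to fill, someone must work at least ⌈9/4⌉ = 3 shifts, so k ≥ 3.
k = 3 works: Mon morning→Ivanova, Mon afternoon→Huang, Mon evening→Ivanova, Tue morning→Huang, Tue afternoon→Ivanova, Tue evening→Huang, Wed morning→Cruz, Wed afternoon→Cruz, Wed evening→Cruz.
Loads: Ivanova 3, Huang 3, Cruz 3, Greco 0 — all ≤ 3.

3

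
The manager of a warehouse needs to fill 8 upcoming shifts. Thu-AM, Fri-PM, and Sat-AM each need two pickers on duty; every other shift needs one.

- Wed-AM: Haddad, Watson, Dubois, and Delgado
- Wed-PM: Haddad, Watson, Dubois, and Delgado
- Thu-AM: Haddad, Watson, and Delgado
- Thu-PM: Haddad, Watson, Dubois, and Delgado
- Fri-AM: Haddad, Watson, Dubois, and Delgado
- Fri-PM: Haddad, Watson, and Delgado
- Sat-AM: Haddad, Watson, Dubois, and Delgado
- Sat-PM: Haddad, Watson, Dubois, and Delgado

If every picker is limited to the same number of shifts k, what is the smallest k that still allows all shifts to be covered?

3

With 4 pickers and 11 worker-slots to fill, someone must work at least ⌈11/4⌉ = 3 shifts, so k ≥ 3.
k = 3 works: Wed-AM→Haddad, Wed-PM→Watson, Thu-AM→Haddad+Watson, Thu-PM→Dubois, Fri-AM→Dubois, Fri-PM→Haddad+Watson, Sat-AM→Dubois+Delgado, Sat-PM→Delgado.
Loads: Haddad 3, Watson 3, Dubois 3, Delgado 2 — all ≤ 3.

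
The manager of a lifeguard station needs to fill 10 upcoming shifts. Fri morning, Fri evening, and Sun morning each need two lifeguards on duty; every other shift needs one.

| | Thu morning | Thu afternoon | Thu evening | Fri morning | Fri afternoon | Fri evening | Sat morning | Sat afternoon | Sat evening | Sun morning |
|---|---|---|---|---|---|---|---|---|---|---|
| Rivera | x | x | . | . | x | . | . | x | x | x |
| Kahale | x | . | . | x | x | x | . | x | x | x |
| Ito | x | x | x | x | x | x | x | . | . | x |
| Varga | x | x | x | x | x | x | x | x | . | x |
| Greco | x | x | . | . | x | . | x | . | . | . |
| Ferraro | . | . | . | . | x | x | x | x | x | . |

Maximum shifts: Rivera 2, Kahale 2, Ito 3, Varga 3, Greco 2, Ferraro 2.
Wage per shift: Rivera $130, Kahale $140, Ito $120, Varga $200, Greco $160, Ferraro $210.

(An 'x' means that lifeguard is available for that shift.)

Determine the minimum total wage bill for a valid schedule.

Picking the cheapest available lifeguard for each shift independently would cost $1630, but that ignores the shift limits.
An optimal schedule: Thu morning→Greco, Thu afternoon→Rivera, Thu evening→Ito, Fri morning→Kahale+Ito, Fri afternoon→Greco, Fri evening→Varga+Ferraro, Sat morning→Ito, Sat afternoon→Varga, Sat evening→Rivera, Sun morning→Kahale+Varga.
Total: 160 + 130 + 120 + 140 + 120 + 160 + 200 + 210 + 120 + 200 + 130 + 140 + 200 = $2030.

$2030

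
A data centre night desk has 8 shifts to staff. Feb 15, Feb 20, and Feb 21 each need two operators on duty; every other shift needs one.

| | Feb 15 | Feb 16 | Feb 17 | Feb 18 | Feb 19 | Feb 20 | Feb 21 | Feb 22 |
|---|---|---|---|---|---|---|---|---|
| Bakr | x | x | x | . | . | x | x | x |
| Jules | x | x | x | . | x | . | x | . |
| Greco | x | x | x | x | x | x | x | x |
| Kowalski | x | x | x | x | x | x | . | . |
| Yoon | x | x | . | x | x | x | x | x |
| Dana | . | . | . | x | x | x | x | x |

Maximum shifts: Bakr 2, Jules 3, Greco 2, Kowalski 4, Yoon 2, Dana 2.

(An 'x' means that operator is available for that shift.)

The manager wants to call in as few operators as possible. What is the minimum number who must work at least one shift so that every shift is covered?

11 slots to fill and no one can take more than 4, so at least ⌈11/4⌉ = 3 operators are needed.
Any 3 operators together have capacity at most 4+3+2 = 9 < 11 slots, so 3 can never suffice.
Bakr, Jules, Greco, and Kowalski alone can cover everything: Feb 15→Jules+Kowalski, Feb 16→Kowalski, Feb 17→Kowalski, Feb 18→Greco, Feb 19→Jules, Feb 20→Bakr+Kowalski, Feb 21→Jules+Greco, Feb 22→Bakr.

4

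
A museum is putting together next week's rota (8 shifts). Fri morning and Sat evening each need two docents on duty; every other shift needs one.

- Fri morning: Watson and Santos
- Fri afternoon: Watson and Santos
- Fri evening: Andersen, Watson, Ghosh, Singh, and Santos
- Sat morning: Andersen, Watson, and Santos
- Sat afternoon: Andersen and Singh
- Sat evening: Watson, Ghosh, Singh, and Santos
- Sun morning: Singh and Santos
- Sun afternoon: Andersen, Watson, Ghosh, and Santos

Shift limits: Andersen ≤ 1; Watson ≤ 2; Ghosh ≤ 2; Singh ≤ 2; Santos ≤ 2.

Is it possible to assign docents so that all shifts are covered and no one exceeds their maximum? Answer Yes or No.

No

Total capacity is 1+2+2+2+2 = 9 but 10 worker-slots are needed — infeasible.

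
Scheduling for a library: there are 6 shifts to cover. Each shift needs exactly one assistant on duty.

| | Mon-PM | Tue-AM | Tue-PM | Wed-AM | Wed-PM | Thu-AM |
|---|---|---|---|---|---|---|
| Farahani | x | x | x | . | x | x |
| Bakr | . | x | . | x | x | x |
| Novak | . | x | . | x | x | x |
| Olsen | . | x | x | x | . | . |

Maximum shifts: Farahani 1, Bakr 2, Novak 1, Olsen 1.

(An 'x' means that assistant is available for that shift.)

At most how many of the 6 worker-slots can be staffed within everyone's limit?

Total capacity across all assistants is 1+2+1+1 = 5, and 6 slots are needed, so at most 5 can be filled.
An assignment achieving 5: Mon-PM→Farahani, Tue-PM→Olsen, Wed-AM→Bakr, Wed-PM→Bakr, Thu-AM→Novak.
Loads: Farahani 1/1, Bakr 2/2, Novak 1/1, Olsen 1/1.

5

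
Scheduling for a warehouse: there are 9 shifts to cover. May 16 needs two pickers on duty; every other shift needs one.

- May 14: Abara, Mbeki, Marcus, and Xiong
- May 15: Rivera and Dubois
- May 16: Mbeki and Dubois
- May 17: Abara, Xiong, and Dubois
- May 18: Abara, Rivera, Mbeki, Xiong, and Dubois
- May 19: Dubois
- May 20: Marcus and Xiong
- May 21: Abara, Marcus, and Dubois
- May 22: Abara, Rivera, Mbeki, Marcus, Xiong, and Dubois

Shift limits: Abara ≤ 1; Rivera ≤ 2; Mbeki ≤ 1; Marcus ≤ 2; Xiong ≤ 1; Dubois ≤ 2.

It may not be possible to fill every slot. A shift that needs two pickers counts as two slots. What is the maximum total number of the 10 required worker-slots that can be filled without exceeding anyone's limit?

9

Total capacity across all pickers is 1+2+1+2+1+2 = 9, and 10 slots are needed, so at most 9 can be filled.
An assignment achieving 9: May 14→Xiong, May 15→Rivera, May 16→Mbeki+Dubois, May 17→Abara, May 18→Rivera, May 19→Dubois, May 20→Marcus, May 21→Marcus.
Loads: Abara 1/1, Rivera 2/2, Mbeki 1/1, Marcus 2/2, Xiong 1/1, Dubois 2/2.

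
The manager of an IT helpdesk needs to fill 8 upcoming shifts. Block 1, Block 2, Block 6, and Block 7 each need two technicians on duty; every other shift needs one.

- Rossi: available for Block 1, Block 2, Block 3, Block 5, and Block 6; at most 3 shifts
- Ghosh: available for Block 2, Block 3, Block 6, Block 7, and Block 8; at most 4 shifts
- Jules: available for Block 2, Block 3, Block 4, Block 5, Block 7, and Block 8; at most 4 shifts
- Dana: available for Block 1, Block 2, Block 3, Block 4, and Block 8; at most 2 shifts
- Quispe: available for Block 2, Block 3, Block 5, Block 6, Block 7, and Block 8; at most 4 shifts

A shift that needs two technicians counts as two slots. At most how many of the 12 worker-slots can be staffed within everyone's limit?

12

Total capacity across all technicians is 3+4+4+2+4 = 17, and 12 slots are needed, so at most 12 can be filled.
An assignment achieving 12: Block 1→Rossi+Dana, Block 2→Ghosh+Jules, Block 3→Jules, Block 4→Jules, Block 5→Rossi, Block 6→Rossi+Ghosh, Block 7→Ghosh+Jules, Block 8→Ghosh.
Loads: Rossi 3/3, Ghosh 4/4, Jules 4/4, Dana 1/2, Quispe 0/4.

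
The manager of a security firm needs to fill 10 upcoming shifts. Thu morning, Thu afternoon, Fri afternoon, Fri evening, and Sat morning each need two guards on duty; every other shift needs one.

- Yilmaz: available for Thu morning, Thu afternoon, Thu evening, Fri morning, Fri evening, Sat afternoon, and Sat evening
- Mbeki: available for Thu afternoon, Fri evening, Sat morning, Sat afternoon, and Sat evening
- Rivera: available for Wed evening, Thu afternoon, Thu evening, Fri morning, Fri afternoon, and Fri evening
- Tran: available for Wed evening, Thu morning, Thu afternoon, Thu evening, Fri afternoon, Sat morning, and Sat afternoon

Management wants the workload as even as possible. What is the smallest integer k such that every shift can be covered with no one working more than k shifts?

With 4 guards and 15 worker-slots to fill, someone must work at least ⌈15/4⌉ = 4 shifts, so k ≥ 4.
k = 4 works: Wed evening→Rivera, Thu morning→Yilmaz+Tran, Thu afternoon→Mbeki+Rivera, Thu evening→Yilmaz, Fri morning→Yilmaz, Fri afternoon→Rivera+Tran, Fri evening→Mbeki+Rivera, Sat morning→Mbeki+Tran, Sat afternoon→Mbeki, Sat evening→Yilmaz.
Loads: Yilmaz 4, Mbeki 4, Rivera 4, Tran 3 — all ≤ 4.

4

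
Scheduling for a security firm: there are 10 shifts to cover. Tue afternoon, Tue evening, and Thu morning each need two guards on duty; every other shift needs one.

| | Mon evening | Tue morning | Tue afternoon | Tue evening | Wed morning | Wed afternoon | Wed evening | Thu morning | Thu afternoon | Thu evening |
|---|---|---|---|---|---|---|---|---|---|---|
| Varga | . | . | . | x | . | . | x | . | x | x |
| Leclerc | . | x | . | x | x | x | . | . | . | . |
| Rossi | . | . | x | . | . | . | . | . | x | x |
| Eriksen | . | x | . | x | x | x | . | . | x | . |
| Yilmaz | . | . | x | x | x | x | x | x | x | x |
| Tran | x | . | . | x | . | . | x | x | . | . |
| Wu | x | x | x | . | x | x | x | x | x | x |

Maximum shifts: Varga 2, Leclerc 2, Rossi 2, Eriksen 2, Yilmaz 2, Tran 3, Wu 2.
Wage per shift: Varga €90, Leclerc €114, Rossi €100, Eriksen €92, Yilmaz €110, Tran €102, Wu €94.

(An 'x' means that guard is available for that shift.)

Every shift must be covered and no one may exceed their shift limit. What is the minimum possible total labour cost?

€1278

Picking the cheapest available guard for each shift independently would cost €1212, but that ignores the shift limits.
An optimal schedule: Mon evening→Wu, Tue morning→Eriksen, Tue afternoon→Wu+Rossi, Tue evening→Varga+Tran, Wed morning→Eriksen, Wed afternoon→Yilmaz, Wed evening→Tran, Thu morning→Tran+Yilmaz, Thu afternoon→Rossi, Thu evening→Varga.
Total: 94 + 92 + 94 + 100 + 90 + 102 + 92 + 110 + 102 + 102 + 110 + 100 + 90 = €1278.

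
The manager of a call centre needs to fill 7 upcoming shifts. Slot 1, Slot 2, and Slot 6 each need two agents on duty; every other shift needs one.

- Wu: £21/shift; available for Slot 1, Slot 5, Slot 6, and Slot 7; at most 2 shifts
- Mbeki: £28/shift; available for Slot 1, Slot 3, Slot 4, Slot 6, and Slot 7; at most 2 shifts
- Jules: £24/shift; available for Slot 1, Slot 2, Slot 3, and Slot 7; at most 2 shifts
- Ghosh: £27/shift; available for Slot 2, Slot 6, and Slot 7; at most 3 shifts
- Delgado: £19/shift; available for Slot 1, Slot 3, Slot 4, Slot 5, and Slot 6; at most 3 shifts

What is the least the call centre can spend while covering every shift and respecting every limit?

Slot 2 can only be covered by Jules and Ghosh, so that assignment is forced.
Picking the cheapest available agent for each shift independently would cost £209, but that ignores the shift limits.
An optimal schedule: Slot 1→Wu+Jules, Slot 2→Jules+Ghosh, Slot 3→Delgado, Slot 4→Delgado, Slot 5→Delgado, Slot 6→Wu+Ghosh, Slot 7→Ghosh.
Total: 21 + 24 + 24 + 27 + 19 + 19 + 19 + 21 + 27 + 27 = £228.

£228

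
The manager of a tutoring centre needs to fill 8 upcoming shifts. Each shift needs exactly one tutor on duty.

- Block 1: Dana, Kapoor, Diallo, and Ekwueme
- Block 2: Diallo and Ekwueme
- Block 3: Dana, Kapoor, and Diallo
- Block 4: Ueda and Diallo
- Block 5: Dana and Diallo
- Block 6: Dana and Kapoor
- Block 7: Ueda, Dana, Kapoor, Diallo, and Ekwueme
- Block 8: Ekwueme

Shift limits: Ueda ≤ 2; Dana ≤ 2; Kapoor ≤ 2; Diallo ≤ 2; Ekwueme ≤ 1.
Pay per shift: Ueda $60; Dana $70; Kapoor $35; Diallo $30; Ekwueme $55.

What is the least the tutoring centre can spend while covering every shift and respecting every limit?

$375

Block 8 can only be covered by Ekwueme, so that assignment is forced.
Picking the cheapest available tutor for each shift independently would cost $270, but that ignores the shift limits.
An optimal schedule: Block 1→Dana, Block 2→Diallo, Block 3→Kapoor, Block 4→Ueda, Block 5→Diallo, Block 6→Kapoor, Block 7→Ueda, Block 8→Ekwueme.
Total: 70 + 30 + 35 + 60 + 30 + 35 + 60 + 55 = $375.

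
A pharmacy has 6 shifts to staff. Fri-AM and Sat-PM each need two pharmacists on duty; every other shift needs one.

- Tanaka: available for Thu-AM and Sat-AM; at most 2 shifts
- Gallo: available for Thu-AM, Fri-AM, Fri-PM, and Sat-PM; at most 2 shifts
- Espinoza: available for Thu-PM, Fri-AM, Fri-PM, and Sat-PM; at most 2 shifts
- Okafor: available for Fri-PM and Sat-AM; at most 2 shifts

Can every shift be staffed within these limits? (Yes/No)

Total capacity is 8 and 8 slots are needed, so capacity alone doesn't rule it out.
Shifts {Thu-PM, Fri-AM, Sat-PM} need 5 worker-slots in total, but the pharmacists available for any of those shifts (Gallo and Espinoza) can supply at most 4 among them. So no valid schedule exists.

No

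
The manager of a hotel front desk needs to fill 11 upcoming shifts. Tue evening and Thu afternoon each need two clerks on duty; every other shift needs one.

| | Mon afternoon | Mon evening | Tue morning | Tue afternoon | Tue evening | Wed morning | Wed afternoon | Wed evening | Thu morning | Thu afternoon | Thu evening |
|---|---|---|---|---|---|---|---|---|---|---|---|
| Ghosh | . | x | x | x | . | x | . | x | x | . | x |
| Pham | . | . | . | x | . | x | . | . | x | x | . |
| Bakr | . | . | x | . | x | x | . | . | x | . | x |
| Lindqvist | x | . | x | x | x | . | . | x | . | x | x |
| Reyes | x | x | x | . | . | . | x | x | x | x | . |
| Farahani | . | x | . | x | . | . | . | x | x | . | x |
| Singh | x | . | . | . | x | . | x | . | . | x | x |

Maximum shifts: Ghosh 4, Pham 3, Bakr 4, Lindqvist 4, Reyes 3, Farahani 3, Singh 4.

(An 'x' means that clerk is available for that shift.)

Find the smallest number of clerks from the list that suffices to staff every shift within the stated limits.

13 slots to fill and no one can take more than 4, so at least ⌈13/4⌉ = 4 clerks are needed.
Ghosh, Pham, Bakr, and Singh alone can cover everything: Mon afternoon→Singh, Mon evening→Ghosh, Tue morning→Ghosh, Tue afternoon→Ghosh, Tue evening→Bakr+Singh, Wed morning→Pham, Wed afternoon→Singh, Wed evening→Ghosh, Thu morning→Pham, Thu afternoon→Pham+Singh, Thu evening→Bakr.

4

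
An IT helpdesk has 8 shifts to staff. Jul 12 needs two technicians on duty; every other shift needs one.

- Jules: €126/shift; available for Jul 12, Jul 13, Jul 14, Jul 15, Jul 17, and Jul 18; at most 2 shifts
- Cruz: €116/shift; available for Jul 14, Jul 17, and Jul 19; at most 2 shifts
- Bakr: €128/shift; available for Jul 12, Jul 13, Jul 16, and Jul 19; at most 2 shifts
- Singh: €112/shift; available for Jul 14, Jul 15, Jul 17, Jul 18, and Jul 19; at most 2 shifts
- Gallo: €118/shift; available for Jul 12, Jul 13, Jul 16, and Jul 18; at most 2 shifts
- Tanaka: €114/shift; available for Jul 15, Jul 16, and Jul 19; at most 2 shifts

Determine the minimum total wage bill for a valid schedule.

€1046

Picking the cheapest available technician for each shift independently would cost €1036, but that ignores the shift limits.
An optimal schedule: Jul 12→Gallo+Jules, Jul 13→Gallo, Jul 14→Singh, Jul 15→Tanaka, Jul 16→Tanaka, Jul 17→Cruz, Jul 18→Singh, Jul 19→Cruz.
Total: 118 + 126 + 118 + 112 + 114 + 114 + 116 + 112 + 116 = €1046.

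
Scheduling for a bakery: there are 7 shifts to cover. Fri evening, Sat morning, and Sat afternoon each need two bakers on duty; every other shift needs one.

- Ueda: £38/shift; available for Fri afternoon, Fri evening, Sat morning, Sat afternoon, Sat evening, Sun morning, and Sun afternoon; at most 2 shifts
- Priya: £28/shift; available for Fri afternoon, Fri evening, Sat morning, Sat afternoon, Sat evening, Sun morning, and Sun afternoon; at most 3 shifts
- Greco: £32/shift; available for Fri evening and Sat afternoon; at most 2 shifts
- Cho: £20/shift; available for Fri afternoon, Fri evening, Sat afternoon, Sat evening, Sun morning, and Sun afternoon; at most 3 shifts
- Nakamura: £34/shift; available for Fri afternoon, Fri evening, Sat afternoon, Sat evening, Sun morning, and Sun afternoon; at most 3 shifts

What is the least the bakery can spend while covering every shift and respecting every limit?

Sat morning can only be covered by Ueda and Priya, so that assignment is forced.
Picking the cheapest available baker for each shift independently would cost £242, but that ignores the shift limits.
An optimal schedule: Fri afternoon→Cho, Fri evening→Priya+Greco, Sat morning→Priya+Ueda, Sat afternoon→Greco+Nakamura, Sat evening→Cho, Sun morning→Cho, Sun afternoon→Priya.
Total: 20 + 28 + 32 + 28 + 38 + 32 + 34 + 20 + 20 + 28 = £280.

£280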